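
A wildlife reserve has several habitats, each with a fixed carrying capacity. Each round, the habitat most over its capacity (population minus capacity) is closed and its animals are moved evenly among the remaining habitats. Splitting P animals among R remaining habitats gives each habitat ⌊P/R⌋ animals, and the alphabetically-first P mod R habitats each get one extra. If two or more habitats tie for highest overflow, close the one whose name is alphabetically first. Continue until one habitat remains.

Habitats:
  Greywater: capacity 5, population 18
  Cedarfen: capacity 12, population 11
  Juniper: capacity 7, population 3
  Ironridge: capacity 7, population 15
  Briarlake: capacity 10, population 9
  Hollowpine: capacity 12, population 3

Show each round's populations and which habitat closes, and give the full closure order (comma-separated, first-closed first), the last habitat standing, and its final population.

Round 1: Briarlake=9 Cedarfen=11 Greywater=18 Hollowpine=3 Ironridge=15 Juniper=3 → close Greywater (overflow 13)
  18÷5 = 3 each, +1 to first 3
Round 2: Briarlake=13 Cedarfen=15 Hollowpine=7 Ironridge=18 Juniper=6 → close Ironridge (overflow 11)
  18÷4 = 4 each, +1 to first 2
Round 3: Briarlake=18 Cedarfen=20 Hollowpine=11 Juniper=10 → close Briarlake (overflow 8)
  18÷3 = 6 each, +1 to first 0
Round 4: Cedarfen=26 Hollowpine=17 Juniper=16 → close Cedarfen (overflow 14)
  26÷2 = 13 each, +1 to first 0
Round 5: Hollowpine=30 Juniper=29 → close Juniper (overflow 22)
  29÷1 = 29 each, +1 to first 0

Closure order: Greywater, Ironridge, Briarlake, Cedarfen, Juniper
Last habitat: Hollowpine with 59 animals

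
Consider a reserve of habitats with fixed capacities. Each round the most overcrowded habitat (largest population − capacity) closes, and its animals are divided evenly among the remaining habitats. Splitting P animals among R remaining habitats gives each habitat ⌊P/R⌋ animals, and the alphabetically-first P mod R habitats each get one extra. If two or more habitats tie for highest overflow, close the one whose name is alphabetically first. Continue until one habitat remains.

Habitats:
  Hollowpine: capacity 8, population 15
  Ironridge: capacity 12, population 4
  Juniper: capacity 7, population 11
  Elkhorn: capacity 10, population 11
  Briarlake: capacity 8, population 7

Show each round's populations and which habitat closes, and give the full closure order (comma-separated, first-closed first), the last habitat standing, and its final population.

Closure order: Hollowpine, Juniper, Elkhorn, Briarlake
Last habitat: Ironridge with 48 animals

Round 1: Briarlake=7 Elkhorn=11 Hollowpine=15 Ironridge=4 Juniper=11 → close Hollowpine (overflow 7)
  15÷4 = 3 each, +1 to first 3
Round 2: Briarlake=11 Elkhorn=15 Ironridge=8 Juniper=14 → close Juniper (overflow 7)
  14÷3 = 4 each, +1 to first 2
Round 3: Briarlake=16 Elkhorn=20 Ironridge=12 → close Elkhorn (overflow 10)
  20÷2 = 10 each, +1 to first 0
Round 4: Briarlake=26 Ironridge=22 → close Briarlake (overflow 18)
  26÷1 = 26 each, +1 to first 0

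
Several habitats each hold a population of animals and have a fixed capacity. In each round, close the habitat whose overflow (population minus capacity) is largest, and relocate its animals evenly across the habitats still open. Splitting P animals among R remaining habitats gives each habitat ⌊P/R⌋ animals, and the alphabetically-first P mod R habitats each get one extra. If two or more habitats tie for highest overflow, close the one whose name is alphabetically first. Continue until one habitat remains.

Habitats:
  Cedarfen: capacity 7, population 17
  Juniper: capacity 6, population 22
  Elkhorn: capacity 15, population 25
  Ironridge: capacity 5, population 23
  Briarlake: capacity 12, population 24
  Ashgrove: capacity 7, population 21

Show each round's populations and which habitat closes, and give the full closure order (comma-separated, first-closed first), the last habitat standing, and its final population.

Closure order: Ironridge, Juniper, Ashgrove, Briarlake, Cedarfen
Last habitat: Elkhorn with 132 animals

Round 1: Ashgrove=21 Briarlake=24 Cedarfen=17 Elkhorn=25 Ironridge=23 Juniper=22 → close Ironridge (overflow 18)
  23÷5 = 4 each, +1 to first 3
Round 2: Ashgrove=26 Briarlake=29 Cedarfen=22 Elkhorn=29 Juniper=26 → close Juniper (overflow 20)
  26÷4 = 6 each, +1 to first 2
Round 3: Ashgrove=33 Briarlake=36 Cedarfen=28 Elkhorn=35 → close Ashgrove (overflow 26)
  33÷3 = 11 each, +1 to first 0
Round 4: Briarlake=47 Cedarfen=39 Elkhorn=46 → close Briarlake (overflow 35)
  47÷2 = 23 each, +1 to first 1
Round 5: Cedarfen=63 Elkhorn=69 → close Cedarfen (overflow 56)
  63÷1 = 63 each, +1 to first 0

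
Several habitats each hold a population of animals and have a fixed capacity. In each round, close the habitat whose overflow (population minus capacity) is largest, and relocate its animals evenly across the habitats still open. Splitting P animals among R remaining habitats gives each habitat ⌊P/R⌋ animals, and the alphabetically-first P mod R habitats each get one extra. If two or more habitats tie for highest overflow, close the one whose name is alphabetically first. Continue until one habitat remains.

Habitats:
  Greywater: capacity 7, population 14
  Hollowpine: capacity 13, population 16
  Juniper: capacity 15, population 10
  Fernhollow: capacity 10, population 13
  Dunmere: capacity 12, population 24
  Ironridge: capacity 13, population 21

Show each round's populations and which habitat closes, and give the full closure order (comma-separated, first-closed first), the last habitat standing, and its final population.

Closure order: Dunmere, Ironridge, Greywater, Fernhollow, Hollowpine
Last habitat: Juniper with 98 animals

Round 1: Dunmere=24 Fernhollow=13 Greywater=14 Hollowpine=16 Ironridge=21 Juniper=10 → close Dunmere (overflow 12)
  24÷5 = 4 each, +1 to first 4
Round 2: Fernhollow=18 Greywater=19 Hollowpine=21 Ironridge=26 Juniper=14 → close Ironridge (overflow 13)
  26÷4 = 6 each, +1 to first 2
Round 3: Fernhollow=25 Greywater=26 Hollowpine=27 Juniper=20 → close Greywater (overflow 19)
  26÷3 = 8 each, +1 to first 2
Round 4: Fernhollow=34 Hollowpine=36 Juniper=28 → close Fernhollow (overflow 24)
  34÷2 = 17 each, +1 to first 0
Round 5: Hollowpine=53 Juniper=45 → close Hollowpine (overflow 40)
  53÷1 = 53 each, +1 to first 0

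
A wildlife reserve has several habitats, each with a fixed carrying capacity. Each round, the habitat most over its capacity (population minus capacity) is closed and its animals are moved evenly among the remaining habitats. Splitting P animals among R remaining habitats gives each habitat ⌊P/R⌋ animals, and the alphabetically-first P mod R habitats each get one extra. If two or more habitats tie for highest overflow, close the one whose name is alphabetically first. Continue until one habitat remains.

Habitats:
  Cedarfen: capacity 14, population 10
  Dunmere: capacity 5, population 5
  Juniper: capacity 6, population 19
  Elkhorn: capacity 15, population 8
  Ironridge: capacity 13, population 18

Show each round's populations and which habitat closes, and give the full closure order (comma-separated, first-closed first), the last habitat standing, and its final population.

Round 1: Cedarfen=10 Dunmere=5 Elkhorn=8 Ironridge=18 Juniper=19 → close Juniper (overflow 13)
  19÷4 = 4 each, +1 to first 3
Round 2: Cedarfen=15 Dunmere=10 Elkhorn=13 Ironridge=22 → close Ironridge (overflow 9)
  22÷3 = 7 each, +1 to first 1
Round 3: Cedarfen=23 Dunmere=17 Elkhorn=20 → close Dunmere (overflow 12)
  17÷2 = 8 each, +1 to first 1
Round 4: Cedarfen=32 Elkhorn=28 → close Cedarfen (overflow 18)
  32÷1 = 32 each, +1 to first 0

Closure order: Juniper, Ironridge, Dunmere, Cedarfen
Last habitat: Elkhorn with 60 animals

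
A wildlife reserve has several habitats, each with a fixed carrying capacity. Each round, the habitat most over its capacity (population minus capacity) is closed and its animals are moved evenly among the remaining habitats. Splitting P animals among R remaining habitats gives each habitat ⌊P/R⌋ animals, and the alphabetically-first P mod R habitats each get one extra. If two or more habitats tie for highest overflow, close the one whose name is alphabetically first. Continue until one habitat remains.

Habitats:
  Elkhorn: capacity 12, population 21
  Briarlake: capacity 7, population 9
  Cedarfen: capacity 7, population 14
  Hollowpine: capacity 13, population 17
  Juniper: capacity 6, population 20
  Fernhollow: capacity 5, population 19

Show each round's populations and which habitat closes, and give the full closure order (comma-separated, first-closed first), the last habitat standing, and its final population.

Round 1: Briarlake=9 Cedarfen=14 Elkhorn=21 Fernhollow=19 Hollowpine=17 Juniper=20 → close Fernhollow (overflow 14)
  19÷5 = 3 each, +1 to first 4
Round 2: Briarlake=13 Cedarfen=18 Elkhorn=25 Hollowpine=21 Juniper=23 → close Juniper (overflow 17)
  23÷4 = 5 each, +1 to first 3
Round 3: Briarlake=19 Cedarfen=24 Elkhorn=31 Hollowpine=26 → close Elkhorn (overflow 19)
  31÷3 = 10 each, +1 to first 1
Round 4: Briarlake=30 Cedarfen=34 Hollowpine=36 → close Cedarfen (overflow 27)
  34÷2 = 17 each, +1 to first 0
Round 5: Briarlake=47 Hollowpine=53 → close Briarlake (overflow 40)
  47÷1 = 47 each, +1 to first 0

Closure order: Fernhollow, Juniper, Elkhorn, Cedarfen, Briarlake
Last habitat: Hollowpine with 100 animals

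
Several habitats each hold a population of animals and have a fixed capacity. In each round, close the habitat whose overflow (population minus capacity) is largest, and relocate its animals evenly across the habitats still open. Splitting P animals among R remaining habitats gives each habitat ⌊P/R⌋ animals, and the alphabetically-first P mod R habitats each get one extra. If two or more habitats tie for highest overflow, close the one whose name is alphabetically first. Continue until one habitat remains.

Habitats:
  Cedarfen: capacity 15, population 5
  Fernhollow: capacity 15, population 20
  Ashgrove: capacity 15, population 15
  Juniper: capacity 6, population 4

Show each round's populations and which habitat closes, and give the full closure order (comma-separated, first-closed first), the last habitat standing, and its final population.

Closure order: Fernhollow, Ashgrove, Juniper
Last habitat: Cedarfen with 44 animals

Round 1: Ashgrove=15 Cedarfen=5 Fernhollow=20 Juniper=4 → close Fernhollow (overflow 5)
  20÷3 = 6 each, +1 to first 2
Round 2: Ashgrove=22 Cedarfen=12 Juniper=10 → close Ashgrove (overflow 7)
  22÷2 = 11 each, +1 to first 0
Round 3: Cedarfen=23 Juniper=21 → close Juniper (overflow 15)
  21÷1 = 21 each, +1 to first 0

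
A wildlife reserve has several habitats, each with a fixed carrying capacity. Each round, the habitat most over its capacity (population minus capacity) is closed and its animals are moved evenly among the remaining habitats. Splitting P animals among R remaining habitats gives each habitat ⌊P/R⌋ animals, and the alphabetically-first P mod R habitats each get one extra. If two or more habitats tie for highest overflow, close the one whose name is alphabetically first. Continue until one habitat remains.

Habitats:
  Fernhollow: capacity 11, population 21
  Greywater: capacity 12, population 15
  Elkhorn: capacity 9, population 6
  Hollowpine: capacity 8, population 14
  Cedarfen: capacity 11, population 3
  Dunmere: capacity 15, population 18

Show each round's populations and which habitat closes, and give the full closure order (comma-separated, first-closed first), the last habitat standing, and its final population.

Round 1: Cedarfen=3 Dunmere=18 Elkhorn=6 Fernhollow=21 Greywater=15 Hollowpine=14 → close Fernhollow (overflow 10)
  21÷5 = 4 each, +1 to first 1
Round 2: Cedarfen=8 Dunmere=22 Elkhorn=10 Greywater=19 Hollowpine=18 → close Hollowpine (overflow 10)
  18÷4 = 4 each, +1 to first 2
Round 3: Cedarfen=13 Dunmere=27 Elkhorn=14 Greywater=23 → close Dunmere (overflow 12)
  27÷3 = 9 each, +1 to first 0
Round 4: Cedarfen=22 Elkhorn=23 Greywater=32 → close Greywater (overflow 20)
  32÷2 = 16 each, +1 to first 0
Round 5: Cedarfen=38 Elkhorn=39 → close Elkhorn (overflow 30)
  39÷1 = 39 each, +1 to first 0

Closure order: Fernhollow, Hollowpine, Dunmere, Greywater, Elkhorn
Last habitat: Cedarfen with 77 animals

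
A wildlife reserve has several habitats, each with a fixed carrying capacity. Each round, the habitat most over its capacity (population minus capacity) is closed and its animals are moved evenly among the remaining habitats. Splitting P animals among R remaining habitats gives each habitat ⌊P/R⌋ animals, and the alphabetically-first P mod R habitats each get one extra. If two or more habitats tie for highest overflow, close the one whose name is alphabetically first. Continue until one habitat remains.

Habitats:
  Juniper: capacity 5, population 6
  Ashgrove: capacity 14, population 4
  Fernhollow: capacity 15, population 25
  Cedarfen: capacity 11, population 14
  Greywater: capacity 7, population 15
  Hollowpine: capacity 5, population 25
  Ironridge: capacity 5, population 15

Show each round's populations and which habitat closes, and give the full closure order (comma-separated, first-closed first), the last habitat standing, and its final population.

Closure order: Hollowpine, Fernhollow, Ironridge, Greywater, Cedarfen, Juniper
Last habitat: Ashgrove with 104 animals

Round 1: Ashgrove=4 Cedarfen=14 Fernhollow=25 Greywater=15 Hollowpine=25 Ironridge=15 Juniper=6 → close Hollowpine (overflow 20)
  25÷6 = 4 each, +1 to first 1
Round 2: Ashgrove=9 Cedarfen=18 Fernhollow=29 Greywater=19 Ironridge=19 Juniper=10 → close Fernhollow (overflow 14)
  29÷5 = 5 each, +1 to first 4
Round 3: Ashgrove=15 Cedarfen=24 Greywater=25 Ironridge=25 Juniper=15 → close Ironridge (overflow 20)
  25÷4 = 6 each, +1 to first 1
Round 4: Ashgrove=22 Cedarfen=30 Greywater=31 Juniper=21 → close Greywater (overflow 24)
  31÷3 = 10 each, +1 to first 1
Round 5: Ashgrove=33 Cedarfen=40 Juniper=31 → close Cedarfen (overflow 29)
  40÷2 = 20 each, +1 to first 0
Round 6: Ashgrove=53 Juniper=51 → close Juniper (overflow 46)
  51÷1 = 51 each, +1 to first 0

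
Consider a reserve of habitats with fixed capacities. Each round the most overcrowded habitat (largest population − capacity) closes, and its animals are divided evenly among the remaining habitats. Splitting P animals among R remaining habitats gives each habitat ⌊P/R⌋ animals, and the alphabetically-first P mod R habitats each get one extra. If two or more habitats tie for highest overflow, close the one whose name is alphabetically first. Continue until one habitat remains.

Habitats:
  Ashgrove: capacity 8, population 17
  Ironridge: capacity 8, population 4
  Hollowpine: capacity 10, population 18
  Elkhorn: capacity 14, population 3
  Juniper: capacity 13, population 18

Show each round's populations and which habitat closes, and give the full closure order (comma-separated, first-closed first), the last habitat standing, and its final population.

Round 1: Ashgrove=17 Elkhorn=3 Hollowpine=18 Ironridge=4 Juniper=18 → close Ashgrove (overflow 9)
  17÷4 = 4 each, +1 to first 1
Round 2: Elkhorn=8 Hollowpine=22 Ironridge=8 Juniper=22 → close Hollowpine (overflow 12)
  22÷3 = 7 each, +1 to first 1
Round 3: Elkhorn=16 Ironridge=15 Juniper=29 → close Juniper (overflow 16)
  29÷2 = 14 each, +1 to first 1
Round 4: Elkhorn=31 Ironridge=29 → close Ironridge (overflow 21)
  29÷1 = 29 each, +1 to first 0

Closure order: Ashgrove, Hollowpine, Juniper, Ironridge
Last habitat: Elkhorn with 60 animals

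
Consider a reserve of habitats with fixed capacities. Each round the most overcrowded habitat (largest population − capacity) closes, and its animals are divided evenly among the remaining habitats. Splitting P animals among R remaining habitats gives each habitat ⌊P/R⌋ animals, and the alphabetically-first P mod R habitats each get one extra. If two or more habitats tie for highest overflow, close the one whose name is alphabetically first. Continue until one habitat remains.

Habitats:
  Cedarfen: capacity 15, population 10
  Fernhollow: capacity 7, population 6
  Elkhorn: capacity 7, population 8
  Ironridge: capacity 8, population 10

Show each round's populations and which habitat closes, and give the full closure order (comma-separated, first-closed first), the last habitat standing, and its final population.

Round 1: Cedarfen=10 Elkhorn=8 Fernhollow=6 Ironridge=10 → close Ironridge (overflow 2)
  10÷3 = 3 each, +1 to first 1
Round 2: Cedarfen=14 Elkhorn=11 Fernhollow=9 → close Elkhorn (overflow 4)
  11÷2 = 5 each, +1 to first 1
Round 3: Cedarfen=20 Fernhollow=14 → close Fernhollow (overflow 7)
  14÷1 = 14 each, +1 to first 0

Closure order: Ironridge, Elkhorn, Fernhollow
Last habitat: Cedarfen with 34 animals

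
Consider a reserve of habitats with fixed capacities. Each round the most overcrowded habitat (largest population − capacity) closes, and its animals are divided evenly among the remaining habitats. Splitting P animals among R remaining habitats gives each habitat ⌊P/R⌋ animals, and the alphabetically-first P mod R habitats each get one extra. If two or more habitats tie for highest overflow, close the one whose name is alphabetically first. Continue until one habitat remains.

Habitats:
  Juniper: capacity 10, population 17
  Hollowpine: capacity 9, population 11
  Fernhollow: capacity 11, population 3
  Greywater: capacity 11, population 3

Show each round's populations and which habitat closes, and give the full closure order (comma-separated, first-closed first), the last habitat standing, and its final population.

Round 1: Fernhollow=3 Greywater=3 Hollowpine=11 Juniper=17 → close Juniper (overflow 7)
  17÷3 = 5 each, +1 to first 2
Round 2: Fernhollow=9 Greywater=9 Hollowpine=16 → close Hollowpine (overflow 7)
  16÷2 = 8 each, +1 to first 0
Round 3: Fernhollow=17 Greywater=17 → close Fernhollow (overflow 6)
  17÷1 = 17 each, +1 to first 0

Closure order: Juniper, Hollowpine, Fernhollow
Last habitat: Greywater with 34 animals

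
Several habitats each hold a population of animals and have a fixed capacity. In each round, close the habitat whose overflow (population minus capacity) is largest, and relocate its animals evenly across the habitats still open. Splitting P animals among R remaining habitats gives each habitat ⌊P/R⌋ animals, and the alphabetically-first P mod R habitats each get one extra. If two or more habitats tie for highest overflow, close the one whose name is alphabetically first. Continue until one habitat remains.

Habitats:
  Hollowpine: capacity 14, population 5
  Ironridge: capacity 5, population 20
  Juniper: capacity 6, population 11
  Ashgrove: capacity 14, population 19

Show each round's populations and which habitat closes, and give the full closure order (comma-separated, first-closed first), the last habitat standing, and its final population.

Round 1: Ashgrove=19 Hollowpine=5 Ironridge=20 Juniper=11 → close Ironridge (overflow 15)
  20÷3 = 6 each, +1 to first 2
Round 2: Ashgrove=26 Hollowpine=12 Juniper=17 → close Ashgrove (overflow 12)
  26÷2 = 13 each, +1 to first 0
Round 3: Hollowpine=25 Juniper=30 → close Juniper (overflow 24)
  30÷1 = 30 each, +1 to first 0

Closure order: Ironridge, Ashgrove, Juniper
Last habitat: Hollowpine with 55 animals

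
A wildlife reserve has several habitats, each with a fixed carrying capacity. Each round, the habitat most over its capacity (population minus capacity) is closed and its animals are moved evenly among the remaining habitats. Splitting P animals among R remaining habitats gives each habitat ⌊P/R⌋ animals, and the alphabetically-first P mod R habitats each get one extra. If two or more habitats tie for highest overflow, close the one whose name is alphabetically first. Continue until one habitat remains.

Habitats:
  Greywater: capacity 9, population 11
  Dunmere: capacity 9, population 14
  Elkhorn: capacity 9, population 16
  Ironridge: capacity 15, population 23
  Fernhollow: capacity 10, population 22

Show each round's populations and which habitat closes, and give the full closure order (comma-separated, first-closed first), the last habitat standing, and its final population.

Closure order: Fernhollow, Elkhorn, Ironridge, Dunmere
Last habitat: Greywater with 86 animals

Round 1: Dunmere=14 Elkhorn=16 Fernhollow=22 Greywater=11 Ironridge=23 → close Fernhollow (overflow 12)
  22÷4 = 5 each, +1 to first 2
Round 2: Dunmere=20 Elkhorn=22 Greywater=16 Ironridge=28 → close Elkhorn (overflow 13)
  22÷3 = 7 each, +1 to first 1
Round 3: Dunmere=28 Greywater=23 Ironridge=35 → close Ironridge (overflow 20)
  35÷2 = 17 each, +1 to first 1
Round 4: Dunmere=46 Greywater=40 → close Dunmere (overflow 37)
  46÷1 = 46 each, +1 to first 0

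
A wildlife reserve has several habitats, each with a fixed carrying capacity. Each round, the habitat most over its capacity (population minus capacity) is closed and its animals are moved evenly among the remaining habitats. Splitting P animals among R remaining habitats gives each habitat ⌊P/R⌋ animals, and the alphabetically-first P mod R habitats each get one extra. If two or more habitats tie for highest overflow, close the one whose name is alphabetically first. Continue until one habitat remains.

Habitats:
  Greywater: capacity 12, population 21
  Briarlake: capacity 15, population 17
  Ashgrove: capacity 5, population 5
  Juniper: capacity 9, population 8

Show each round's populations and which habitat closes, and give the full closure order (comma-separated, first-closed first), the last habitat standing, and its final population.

Closure order: Greywater, Briarlake, Ashgrove
Last habitat: Juniper with 51 animals

Round 1: Ashgrove=5 Briarlake=17 Greywater=21 Juniper=8 → close Greywater (overflow 9)
  21÷3 = 7 each, +1 to first 0
Round 2: Ashgrove=12 Briarlake=24 Juniper=15 → close Briarlake (overflow 9)
  24÷2 = 12 each, +1 to first 0
Round 3: Ashgrove=24 Juniper=27 → close Ashgrove (overflow 19)
  24÷1 = 24 each, +1 to first 0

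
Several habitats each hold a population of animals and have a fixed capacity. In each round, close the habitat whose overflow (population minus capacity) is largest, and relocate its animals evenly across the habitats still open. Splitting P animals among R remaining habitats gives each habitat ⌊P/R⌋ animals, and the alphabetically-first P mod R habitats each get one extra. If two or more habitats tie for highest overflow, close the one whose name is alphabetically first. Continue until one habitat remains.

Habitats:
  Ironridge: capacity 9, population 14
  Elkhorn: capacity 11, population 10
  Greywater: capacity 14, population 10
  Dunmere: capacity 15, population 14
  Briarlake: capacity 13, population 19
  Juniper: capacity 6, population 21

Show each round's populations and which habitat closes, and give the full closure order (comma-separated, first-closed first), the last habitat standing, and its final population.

Closure order: Juniper, Briarlake, Ironridge, Dunmere, Elkhorn
Last habitat: Greywater with 88 animals

Round 1: Briarlake=19 Dunmere=14 Elkhorn=10 Greywater=10 Ironridge=14 Juniper=21 → close Juniper (overflow 15)
  21÷5 = 4 each, +1 to first 1
Round 2: Briarlake=24 Dunmere=18 Elkhorn=14 Greywater=14 Ironridge=18 → close Briarlake (overflow 11)
  24÷4 = 6 each, +1 to first 0
Round 3: Dunmere=24 Elkhorn=20 Greywater=20 Ironridge=24 → close Ironridge (overflow 15)
  24÷3 = 8 each, +1 to first 0
Round 4: Dunmere=32 Elkhorn=28 Greywater=28 → close Dunmere (overflow 17)
  32÷2 = 16 each, +1 to first 0
Round 5: Elkhorn=44 Greywater=44 → close Elkhorn (overflow 33)
  44÷1 = 44 each, +1 to first 0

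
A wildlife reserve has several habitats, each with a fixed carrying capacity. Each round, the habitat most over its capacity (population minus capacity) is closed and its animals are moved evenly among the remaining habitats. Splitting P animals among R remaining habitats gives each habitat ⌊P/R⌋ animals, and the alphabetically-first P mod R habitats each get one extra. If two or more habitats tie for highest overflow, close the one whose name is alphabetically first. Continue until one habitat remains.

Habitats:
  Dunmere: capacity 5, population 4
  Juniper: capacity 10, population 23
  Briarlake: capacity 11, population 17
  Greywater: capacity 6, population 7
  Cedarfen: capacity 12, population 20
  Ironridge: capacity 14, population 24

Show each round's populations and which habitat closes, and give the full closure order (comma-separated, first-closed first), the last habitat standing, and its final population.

Closure order: Juniper, Ironridge, Cedarfen, Briarlake, Dunmere
Last habitat: Greywater with 95 animals

Round 1: Briarlake=17 Cedarfen=20 Dunmere=4 Greywater=7 Ironridge=24 Juniper=23 → close Juniper (overflow 13)
  23÷5 = 4 each, +1 to first 3
Round 2: Briarlake=22 Cedarfen=25 Dunmere=9 Greywater=11 Ironridge=28 → close Ironridge (overflow 14)
  28÷4 = 7 each, +1 to first 0
Round 3: Briarlake=29 Cedarfen=32 Dunmere=16 Greywater=18 → close Cedarfen (overflow 20)
  32÷3 = 10 each, +1 to first 2
Round 4: Briarlake=40 Dunmere=27 Greywater=28 → close Briarlake (overflow 29)
  40÷2 = 20 each, +1 to first 0
Round 5: Dunmere=47 Greywater=48 → close Dunmere (overflow 42)
  47÷1 = 47 each, +1 to first 0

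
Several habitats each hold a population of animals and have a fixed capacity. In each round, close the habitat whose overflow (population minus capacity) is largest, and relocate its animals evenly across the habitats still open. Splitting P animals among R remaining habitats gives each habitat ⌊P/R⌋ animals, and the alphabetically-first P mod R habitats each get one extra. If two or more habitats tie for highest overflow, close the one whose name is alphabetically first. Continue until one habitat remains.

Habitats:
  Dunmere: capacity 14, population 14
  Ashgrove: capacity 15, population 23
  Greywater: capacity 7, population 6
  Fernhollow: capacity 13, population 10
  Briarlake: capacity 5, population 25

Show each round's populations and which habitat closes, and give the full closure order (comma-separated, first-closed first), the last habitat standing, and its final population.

Closure order: Briarlake, Ashgrove, Dunmere, Greywater
Last habitat: Fernhollow with 78 animals

Round 1: Ashgrove=23 Briarlake=25 Dunmere=14 Fernhollow=10 Greywater=6 → close Briarlake (overflow 20)
  25÷4 = 6 each, +1 to first 1
Round 2: Ashgrove=30 Dunmere=20 Fernhollow=16 Greywater=12 → close Ashgrove (overflow 15)
  30÷3 = 10 each, +1 to first 0
Round 3: Dunmere=30 Fernhollow=26 Greywater=22 → close Dunmere (overflow 16)
  30÷2 = 15 each, +1 to first 0
Round 4: Fernhollow=41 Greywater=37 → close Greywater (overflow 30)
  37÷1 = 37 each, +1 to first 0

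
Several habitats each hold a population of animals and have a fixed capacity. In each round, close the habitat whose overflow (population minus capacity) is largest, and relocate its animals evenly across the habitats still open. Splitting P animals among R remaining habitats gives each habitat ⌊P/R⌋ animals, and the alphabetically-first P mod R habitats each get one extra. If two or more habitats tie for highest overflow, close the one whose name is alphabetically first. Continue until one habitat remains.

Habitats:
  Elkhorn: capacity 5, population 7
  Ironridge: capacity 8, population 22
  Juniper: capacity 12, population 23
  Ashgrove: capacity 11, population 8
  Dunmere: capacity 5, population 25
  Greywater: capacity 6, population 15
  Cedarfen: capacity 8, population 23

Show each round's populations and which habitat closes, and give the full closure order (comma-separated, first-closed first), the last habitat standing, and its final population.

Round 1: Ashgrove=8 Cedarfen=23 Dunmere=25 Elkhorn=7 Greywater=15 Ironridge=22 Juniper=23 → close Dunmere (overflow 20)
  25÷6 = 4 each, +1 to first 1
Round 2: Ashgrove=13 Cedarfen=27 Elkhorn=11 Greywater=19 Ironridge=26 Juniper=27 → close Cedarfen (overflow 19)
  27÷5 = 5 each, +1 to first 2
Round 3: Ashgrove=19 Elkhorn=17 Greywater=24 Ironridge=31 Juniper=32 → close Ironridge (overflow 23)
  31÷4 = 7 each, +1 to first 3
Round 4: Ashgrove=27 Elkhorn=25 Greywater=32 Juniper=39 → close Juniper (overflow 27)
  39÷3 = 13 each, +1 to first 0
Round 5: Ashgrove=40 Elkhorn=38 Greywater=45 → close Greywater (overflow 39)
  45÷2 = 22 each, +1 to first 1
Round 6: Ashgrove=63 Elkhorn=60 → close Elkhorn (overflow 55)
  60÷1 = 60 each, +1 to first 0

Closure order: Dunmere, Cedarfen, Ironridge, Juniper, Greywater, Elkhorn
Last habitat: Ashgrove with 123 animals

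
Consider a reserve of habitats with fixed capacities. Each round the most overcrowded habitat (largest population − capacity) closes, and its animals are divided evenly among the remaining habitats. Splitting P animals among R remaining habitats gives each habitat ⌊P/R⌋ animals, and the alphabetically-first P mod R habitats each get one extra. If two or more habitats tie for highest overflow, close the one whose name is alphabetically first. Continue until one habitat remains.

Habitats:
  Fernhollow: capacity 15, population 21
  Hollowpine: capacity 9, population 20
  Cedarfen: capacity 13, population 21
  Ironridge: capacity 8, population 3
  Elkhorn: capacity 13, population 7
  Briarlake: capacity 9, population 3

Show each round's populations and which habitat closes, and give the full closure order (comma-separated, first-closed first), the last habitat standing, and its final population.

Closure order: Hollowpine, Cedarfen, Fernhollow, Briarlake, Elkhorn
Last habitat: Ironridge with 75 animals

Round 1: Briarlake=3 Cedarfen=21 Elkhorn=7 Fernhollow=21 Hollowpine=20 Ironridge=3 → close Hollowpine (overflow 11)
  20÷5 = 4 each, +1 to first 0
Round 2: Briarlake=7 Cedarfen=25 Elkhorn=11 Fernhollow=25 Ironridge=7 → close Cedarfen (overflow 12)
  25÷4 = 6 each, +1 to first 1
Round 3: Briarlake=14 Elkhorn=17 Fernhollow=31 Ironridge=13 → close Fernhollow (overflow 16)
  31÷3 = 10 each, +1 to first 1
Round 4: Briarlake=25 Elkhorn=27 Ironridge=23 → close Briarlake (overflow 16)
  25÷2 = 12 each, +1 to first 1
Round 5: Elkhorn=40 Ironridge=35 → close Elkhorn (overflow 27)
  40÷1 = 40 each, +1 to first 0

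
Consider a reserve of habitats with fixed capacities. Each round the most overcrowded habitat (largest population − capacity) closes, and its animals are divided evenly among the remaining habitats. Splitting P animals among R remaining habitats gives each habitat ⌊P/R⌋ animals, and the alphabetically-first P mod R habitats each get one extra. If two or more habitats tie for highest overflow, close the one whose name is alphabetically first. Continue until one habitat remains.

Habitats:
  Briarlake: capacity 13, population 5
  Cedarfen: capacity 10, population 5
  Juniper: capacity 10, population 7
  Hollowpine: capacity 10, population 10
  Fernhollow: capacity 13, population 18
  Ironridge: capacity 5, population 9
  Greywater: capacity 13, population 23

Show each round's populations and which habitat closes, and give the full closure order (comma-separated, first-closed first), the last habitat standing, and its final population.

Closure order: Greywater, Fernhollow, Ironridge, Hollowpine, Cedarfen, Briarlake
Last habitat: Juniper with 77 animals

Round 1: Briarlake=5 Cedarfen=5 Fernhollow=18 Greywater=23 Hollowpine=10 Ironridge=9 Juniper=7 → close Greywater (overflow 10)
  23÷6 = 3 each, +1 to first 5
Round 2: Briarlake=9 Cedarfen=9 Fernhollow=22 Hollowpine=14 Ironridge=13 Juniper=10 → close Fernhollow (overflow 9)
  22÷5 = 4 each, +1 to first 2
Round 3: Briarlake=14 Cedarfen=14 Hollowpine=18 Ironridge=17 Juniper=14 → close Ironridge (overflow 12)
  17÷4 = 4 each, +1 to first 1
Round 4: Briarlake=19 Cedarfen=18 Hollowpine=22 Juniper=18 → close Hollowpine (overflow 12)
  22÷3 = 7 each, +1 to first 1
Round 5: Briarlake=27 Cedarfen=25 Juniper=25 → close Cedarfen (overflow 15)
  25÷2 = 12 each, +1 to first 1
Round 6: Briarlake=40 Juniper=37 → close Briarlake (overflow 27)
  40÷1 = 40 each, +1 to first 0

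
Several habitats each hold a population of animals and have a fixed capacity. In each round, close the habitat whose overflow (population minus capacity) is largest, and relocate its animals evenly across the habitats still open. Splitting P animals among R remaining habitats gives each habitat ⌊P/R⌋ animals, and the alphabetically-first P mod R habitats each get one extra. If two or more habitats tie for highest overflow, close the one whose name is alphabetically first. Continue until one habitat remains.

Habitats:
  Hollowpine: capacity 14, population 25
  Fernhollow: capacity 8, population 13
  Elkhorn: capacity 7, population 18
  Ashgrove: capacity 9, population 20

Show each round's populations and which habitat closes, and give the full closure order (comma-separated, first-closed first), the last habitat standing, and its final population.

Round 1: Ashgrove=20 Elkhorn=18 Fernhollow=13 Hollowpine=25 → close Ashgrove (overflow 11)
  20÷3 = 6 each, +1 to first 2
Round 2: Elkhorn=25 Fernhollow=20 Hollowpine=31 → close Elkhorn (overflow 18)
  25÷2 = 12 each, +1 to first 1
Round 3: Fernhollow=33 Hollowpine=43 → close Hollowpine (overflow 29)
  43÷1 = 43 each, +1 to first 0

Closure order: Ashgrove, Elkhorn, Hollowpine
Last habitat: Fernhollow with 76 animals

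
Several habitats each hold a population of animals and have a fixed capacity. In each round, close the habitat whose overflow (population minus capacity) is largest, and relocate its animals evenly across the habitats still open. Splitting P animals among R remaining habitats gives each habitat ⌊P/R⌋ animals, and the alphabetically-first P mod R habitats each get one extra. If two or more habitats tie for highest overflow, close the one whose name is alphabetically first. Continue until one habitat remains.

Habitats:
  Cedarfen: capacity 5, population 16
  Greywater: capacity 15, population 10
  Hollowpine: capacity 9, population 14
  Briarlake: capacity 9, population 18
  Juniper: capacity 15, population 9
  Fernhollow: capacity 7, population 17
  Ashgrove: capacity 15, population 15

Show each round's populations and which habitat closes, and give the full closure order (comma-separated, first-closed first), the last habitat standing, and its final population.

Round 1: Ashgrove=15 Briarlake=18 Cedarfen=16 Fernhollow=17 Greywater=10 Hollowpine=14 Juniper=9 → close Cedarfen (overflow 11)
  16÷6 = 2 each, +1 to first 4
Round 2: Ashgrove=18 Briarlake=21 Fernhollow=20 Greywater=13 Hollowpine=16 Juniper=11 → close Fernhollow (overflow 13)
  20÷5 = 4 each, +1 to first 0
Round 3: Ashgrove=22 Briarlake=25 Greywater=17 Hollowpine=20 Juniper=15 → close Briarlake (overflow 16)
  25÷4 = 6 each, +1 to first 1
Round 4: Ashgrove=29 Greywater=23 Hollowpine=26 Juniper=21 → close Hollowpine (overflow 17)
  26÷3 = 8 each, +1 to first 2
Round 5: Ashgrove=38 Greywater=32 Juniper=29 → close Ashgrove (overflow 23)
  38÷2 = 19 each, +1 to first 0
Round 6: Greywater=51 Juniper=48 → close Greywater (overflow 36)
  51÷1 = 51 each, +1 to first 0

Closure order: Cedarfen, Fernhollow, Briarlake, Hollowpine, Ashgrove, Greywater
Last habitat: Juniper with 99 animals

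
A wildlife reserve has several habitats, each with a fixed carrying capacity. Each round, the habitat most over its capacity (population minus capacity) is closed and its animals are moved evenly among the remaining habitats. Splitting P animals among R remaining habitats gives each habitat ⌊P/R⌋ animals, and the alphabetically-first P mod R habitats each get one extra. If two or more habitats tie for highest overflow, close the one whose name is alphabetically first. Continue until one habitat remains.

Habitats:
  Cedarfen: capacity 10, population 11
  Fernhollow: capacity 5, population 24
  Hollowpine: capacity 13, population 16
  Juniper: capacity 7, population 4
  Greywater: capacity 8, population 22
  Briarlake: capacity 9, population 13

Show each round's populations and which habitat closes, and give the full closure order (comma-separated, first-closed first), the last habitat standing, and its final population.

Round 1: Briarlake=13 Cedarfen=11 Fernhollow=24 Greywater=22 Hollowpine=16 Juniper=4 → close Fernhollow (overflow 19)
  24÷5 = 4 each, +1 to first 4
Round 2: Briarlake=18 Cedarfen=16 Greywater=27 Hollowpine=21 Juniper=8 → close Greywater (overflow 19)
  27÷4 = 6 each, +1 to first 3
Round 3: Briarlake=25 Cedarfen=23 Hollowpine=28 Juniper=14 → close Briarlake (overflow 16)
  25÷3 = 8 each, +1 to first 1
Round 4: Cedarfen=32 Hollowpine=36 Juniper=22 → close Hollowpine (overflow 23)
  36÷2 = 18 each, +1 to first 0
Round 5: Cedarfen=50 Juniper=40 → close Cedarfen (overflow 40)
  50÷1 = 50 each, +1 to first 0

Closure order: Fernhollow, Greywater, Briarlake, Hollowpine, Cedarfen
Last habitat: Juniper with 90 animals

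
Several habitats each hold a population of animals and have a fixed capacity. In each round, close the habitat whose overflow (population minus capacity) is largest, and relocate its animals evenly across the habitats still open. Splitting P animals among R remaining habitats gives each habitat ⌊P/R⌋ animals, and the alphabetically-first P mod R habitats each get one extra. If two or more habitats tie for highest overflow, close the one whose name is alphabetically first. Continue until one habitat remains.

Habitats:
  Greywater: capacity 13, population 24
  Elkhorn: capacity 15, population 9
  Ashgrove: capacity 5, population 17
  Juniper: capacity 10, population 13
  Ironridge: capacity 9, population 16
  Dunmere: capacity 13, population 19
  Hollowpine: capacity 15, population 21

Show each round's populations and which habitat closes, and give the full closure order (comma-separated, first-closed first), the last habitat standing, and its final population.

Round 1: Ashgrove=17 Dunmere=19 Elkhorn=9 Greywater=24 Hollowpine=21 Ironridge=16 Juniper=13 → close Ashgrove (overflow 12)
  17÷6 = 2 each, +1 to first 5
Round 2: Dunmere=22 Elkhorn=12 Greywater=27 Hollowpine=24 Ironridge=19 Juniper=15 → close Greywater (overflow 14)
  27÷5 = 5 each, +1 to first 2
Round 3: Dunmere=28 Elkhorn=18 Hollowpine=29 Ironridge=24 Juniper=20 → close Dunmere (overflow 15)
  28÷4 = 7 each, +1 to first 0
Round 4: Elkhorn=25 Hollowpine=36 Ironridge=31 Juniper=27 → close Ironridge (overflow 22)
  31÷3 = 10 each, +1 to first 1
Round 5: Elkhorn=36 Hollowpine=46 Juniper=37 → close Hollowpine (overflow 31)
  46÷2 = 23 each, +1 to first 0
Round 6: Elkhorn=59 Juniper=60 → close Juniper (overflow 50)
  60÷1 = 60 each, +1 to first 0

Closure order: Ashgrove, Greywater, Dunmere, Ironridge, Hollowpine, Juniper
Last habitat: Elkhorn with 119 animals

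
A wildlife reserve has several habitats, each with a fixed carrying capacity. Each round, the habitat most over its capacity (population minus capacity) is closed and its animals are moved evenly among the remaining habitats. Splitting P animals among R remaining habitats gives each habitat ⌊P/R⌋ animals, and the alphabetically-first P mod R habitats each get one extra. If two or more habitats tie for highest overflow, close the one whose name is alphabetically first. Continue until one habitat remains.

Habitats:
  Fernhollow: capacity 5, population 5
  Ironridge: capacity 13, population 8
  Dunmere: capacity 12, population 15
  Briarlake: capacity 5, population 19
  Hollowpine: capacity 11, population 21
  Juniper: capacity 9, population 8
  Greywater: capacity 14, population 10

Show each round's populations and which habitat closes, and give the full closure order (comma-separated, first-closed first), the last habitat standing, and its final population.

Closure order: Briarlake, Hollowpine, Dunmere, Fernhollow, Juniper, Greywater
Last habitat: Ironridge with 86 animals

Round 1: Briarlake=19 Dunmere=15 Fernhollow=5 Greywater=10 Hollowpine=21 Ironridge=8 Juniper=8 → close Briarlake (overflow 14)
  19÷6 = 3 each, +1 to first 1
Round 2: Dunmere=19 Fernhollow=8 Greywater=13 Hollowpine=24 Ironridge=11 Juniper=11 → close Hollowpine (overflow 13)
  24÷5 = 4 each, +1 to first 4
Round 3: Dunmere=24 Fernhollow=13 Greywater=18 Ironridge=16 Juniper=15 → close Dunmere (overflow 12)
  24÷4 = 6 each, +1 to first 0
Round 4: Fernhollow=19 Greywater=24 Ironridge=22 Juniper=21 → close Fernhollow (overflow 14)
  19÷3 = 6 each, +1 to first 1
Round 5: Greywater=31 Ironridge=28 Juniper=27 → close Juniper (overflow 18)
  27÷2 = 13 each, +1 to first 1
Round 6: Greywater=45 Ironridge=41 → close Greywater (overflow 31)
  45÷1 = 45 each, +1 to first 0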